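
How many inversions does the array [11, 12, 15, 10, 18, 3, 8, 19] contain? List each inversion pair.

Finding inversions in [11, 12, 15, 10, 18, 3, 8, 19]:

(0, 3): arr[0]=11 > arr[3]=10
(0, 5): arr[0]=11 > arr[5]=3
(0, 6): arr[0]=11 > arr[6]=8
(1, 3): arr[1]=12 > arr[3]=10
(1, 5): arr[1]=12 > arr[5]=3
(1, 6): arr[1]=12 > arr[6]=8
(2, 3): arr[2]=15 > arr[3]=10
(2, 5): arr[2]=15 > arr[5]=3
(2, 6): arr[2]=15 > arr[6]=8
(3, 5): arr[3]=10 > arr[5]=3
(3, 6): arr[3]=10 > arr[6]=8
(4, 5): arr[4]=18 > arr[5]=3
(4, 6): arr[4]=18 > arr[6]=8

Total inversions: 13

The array has 13 inversion(s): (0,3), (0,5), (0,6), (1,3), (1,5), (1,6), (2,3), (2,5), (2,6), (3,5), (3,6), (4,5), (4,6). Each pair (i,j) satisfies i < j and arr[i] > arr[j].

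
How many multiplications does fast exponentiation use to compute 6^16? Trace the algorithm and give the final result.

Computing 6^16 by squaring (build up from 6^1; each line after the first costs one multiplication):

6^1 = 6
6^2 = (6^1)^2 = 6^2 = 36
6^4 = (6^2)^2 = 36^2 = 1296
6^8 = (6^4)^2 = 1296^2 = 1679616
6^16 = (6^8)^2 = 1679616^2 = 2821109907456

Result: 2821109907456
Multiplications needed: 4 (4 lines after 6^1)

6^16 = 2821109907456. Using exponentiation by squaring, this requires 4 multiplications. The key idea: if the exponent is even, square the half-power; if odd, multiply by the base once.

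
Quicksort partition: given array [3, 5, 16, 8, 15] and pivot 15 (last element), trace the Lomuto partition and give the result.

Lomuto partition with pivot = 15:

Initial array: [3, 5, 16, 8, 15]

arr[0]=3 <= 15: swap with position 0, array becomes [3, 5, 16, 8, 15]
arr[1]=5 <= 15: swap with position 1, array becomes [3, 5, 16, 8, 15]
arr[2]=16 > 15: no swap
arr[3]=8 <= 15: swap with position 2, array becomes [3, 5, 8, 16, 15]

Place pivot at position 3: [3, 5, 8, 15, 16]
Pivot position: 3

After partitioning with pivot 15, the array becomes [3, 5, 8, 15, 16]. The pivot is placed at index 3. All elements to the left of the pivot are <= 15, and all elements to the right are > 15.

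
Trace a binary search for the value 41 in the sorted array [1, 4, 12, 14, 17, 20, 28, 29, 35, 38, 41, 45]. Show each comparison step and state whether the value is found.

Binary search for 41 in [1, 4, 12, 14, 17, 20, 28, 29, 35, 38, 41, 45]:

lo=0, hi=11, mid=5, arr[mid]=20 -> 20 < 41, search right half
lo=6, hi=11, mid=8, arr[mid]=35 -> 35 < 41, search right half
lo=9, hi=11, mid=10, arr[mid]=41 -> Found target at index 10!

Binary search finds 41 at index 10 after 3 comparisons. The search repeatedly halves the search space by comparing with the middle element.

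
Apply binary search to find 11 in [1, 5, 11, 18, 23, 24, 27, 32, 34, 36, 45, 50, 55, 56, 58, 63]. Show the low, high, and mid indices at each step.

Binary search for 11 in [1, 5, 11, 18, 23, 24, 27, 32, 34, 36, 45, 50, 55, 56, 58, 63]:

lo=0, hi=15, mid=7, arr[mid]=32 -> 32 > 11, search left half
lo=0, hi=6, mid=3, arr[mid]=18 -> 18 > 11, search left half
lo=0, hi=2, mid=1, arr[mid]=5 -> 5 < 11, search right half
lo=2, hi=2, mid=2, arr[mid]=11 -> Found target at index 2!

Binary search finds 11 at index 2 after 4 comparisons. The search repeatedly halves the search space by comparing with the middle element.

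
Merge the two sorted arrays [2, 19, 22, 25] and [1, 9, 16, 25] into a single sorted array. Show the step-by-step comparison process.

Merging process:

Compare 2 vs 1: take 1 from right. Merged: [1]
Compare 2 vs 9: take 2 from left. Merged: [1, 2]
Compare 19 vs 9: take 9 from right. Merged: [1, 2, 9]
Compare 19 vs 16: take 16 from right. Merged: [1, 2, 9, 16]
Compare 19 vs 25: take 19 from left. Merged: [1, 2, 9, 16, 19]
Compare 22 vs 25: take 22 from left. Merged: [1, 2, 9, 16, 19, 22]
Compare 25 vs 25: take 25 from left. Merged: [1, 2, 9, 16, 19, 22, 25]
Append remaining from right: [25]. Merged: [1, 2, 9, 16, 19, 22, 25, 25]

Final merged array: [1, 2, 9, 16, 19, 22, 25, 25]
Total comparisons: 7

The merged array is [1, 2, 9, 16, 19, 22, 25, 25], requiring 7 comparisons. The merge step runs in O(n) time where n is the total number of elements.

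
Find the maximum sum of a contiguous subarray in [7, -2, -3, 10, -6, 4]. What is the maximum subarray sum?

Using Kadane's algorithm on [7, -2, -3, 10, -6, 4]:

Scanning through the array:
Position 1 (value -2): max_ending_here = 5, max_so_far = 7
Position 2 (value -3): max_ending_here = 2, max_so_far = 7
Position 3 (value 10): max_ending_here = 12, max_so_far = 12
Position 4 (value -6): max_ending_here = 6, max_so_far = 12
Position 5 (value 4): max_ending_here = 10, max_so_far = 12

Maximum subarray: [7, -2, -3, 10]
Maximum sum: 12

The maximum subarray is [7, -2, -3, 10] with sum 12. This subarray runs from index 0 to index 3.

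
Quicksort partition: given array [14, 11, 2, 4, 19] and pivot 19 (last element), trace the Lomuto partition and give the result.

Lomuto partition with pivot = 19:

Initial array: [14, 11, 2, 4, 19]

arr[0]=14 <= 19: swap with position 0, array becomes [14, 11, 2, 4, 19]
arr[1]=11 <= 19: swap with position 1, array becomes [14, 11, 2, 4, 19]
arr[2]=2 <= 19: swap with position 2, array becomes [14, 11, 2, 4, 19]
arr[3]=4 <= 19: swap with position 3, array becomes [14, 11, 2, 4, 19]

Place pivot at position 4: [14, 11, 2, 4, 19]
Pivot position: 4

After partitioning with pivot 19, the array becomes [14, 11, 2, 4, 19]. The pivot is placed at index 4. All elements to the left of the pivot are <= 19, and all elements to the right are > 19.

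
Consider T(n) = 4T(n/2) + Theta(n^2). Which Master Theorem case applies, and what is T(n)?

Master Theorem for T(n) = 4T(n/2) + O(n^2):

a = 4, b = 2, c = 2
log_b(a) = log_2(4) = 2.0000

Case 2: c = 2 = log_2(4) = 2.0000
T(n) = O(n^2 log n) = O(n^2 log n)

For T(n) = 4T(n/2) + O(n^2): log_2(4) = 2.0000. This is Case 2 of the Master Theorem (c = log_b(a), equal work at all levels), giving O(n^2 log n).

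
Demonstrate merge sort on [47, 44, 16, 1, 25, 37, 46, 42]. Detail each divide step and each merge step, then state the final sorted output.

Merge sort trace:

Split: [47, 44, 16, 1, 25, 37, 46, 42] -> [47, 44, 16, 1] and [25, 37, 46, 42]
  Split: [47, 44, 16, 1] -> [47, 44] and [16, 1]
    Split: [47, 44] -> [47] and [44]
    Merge: [47] + [44] -> [44, 47]
    Split: [16, 1] -> [16] and [1]
    Merge: [16] + [1] -> [1, 16]
  Merge: [44, 47] + [1, 16] -> [1, 16, 44, 47]
  Split: [25, 37, 46, 42] -> [25, 37] and [46, 42]
    Split: [25, 37] -> [25] and [37]
    Merge: [25] + [37] -> [25, 37]
    Split: [46, 42] -> [46] and [42]
    Merge: [46] + [42] -> [42, 46]
  Merge: [25, 37] + [42, 46] -> [25, 37, 42, 46]
Merge: [1, 16, 44, 47] + [25, 37, 42, 46] -> [1, 16, 25, 37, 42, 44, 46, 47]

Final sorted array: [1, 16, 25, 37, 42, 44, 46, 47]

The merge sort proceeds by recursively splitting the array and merging sorted halves.
After all merges, the sorted array is [1, 16, 25, 37, 42, 44, 46, 47].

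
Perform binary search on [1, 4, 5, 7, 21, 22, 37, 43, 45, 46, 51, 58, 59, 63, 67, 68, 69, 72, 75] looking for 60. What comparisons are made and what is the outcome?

Binary search for 60 in [1, 4, 5, 7, 21, 22, 37, 43, 45, 46, 51, 58, 59, 63, 67, 68, 69, 72, 75]:

lo=0, hi=18, mid=9, arr[mid]=46 -> 46 < 60, search right half
lo=10, hi=18, mid=14, arr[mid]=67 -> 67 > 60, search left half
lo=10, hi=13, mid=11, arr[mid]=58 -> 58 < 60, search right half
lo=12, hi=13, mid=12, arr[mid]=59 -> 59 < 60, search right half
lo=13, hi=13, mid=13, arr[mid]=63 -> 63 > 60, search left half
lo=13 > hi=12, target 60 not found

Binary search determines that 60 is not in the array after 5 comparisons. The search space was exhausted without finding the target.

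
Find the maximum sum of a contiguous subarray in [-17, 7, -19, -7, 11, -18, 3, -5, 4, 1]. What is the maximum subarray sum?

Using Kadane's algorithm on [-17, 7, -19, -7, 11, -18, 3, -5, 4, 1]:

Scanning through the array:
Position 1 (value 7): max_ending_here = 7, max_so_far = 7
Position 2 (value -19): max_ending_here = -12, max_so_far = 7
Position 3 (value -7): max_ending_here = -7, max_so_far = 7
Position 4 (value 11): max_ending_here = 11, max_so_far = 11
Position 5 (value -18): max_ending_here = -7, max_so_far = 11
Position 6 (value 3): max_ending_here = 3, max_so_far = 11
Position 7 (value -5): max_ending_here = -2, max_so_far = 11
Position 8 (value 4): max_ending_here = 4, max_so_far = 11
Position 9 (value 1): max_ending_here = 5, max_so_far = 11

Maximum subarray: [11]
Maximum sum: 11

The maximum subarray is [11] with sum 11. This subarray runs from index 4 to index 4.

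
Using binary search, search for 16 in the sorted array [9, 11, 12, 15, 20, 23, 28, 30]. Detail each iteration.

Binary search for 16 in [9, 11, 12, 15, 20, 23, 28, 30]:

lo=0, hi=7, mid=3, arr[mid]=15 -> 15 < 16, search right half
lo=4, hi=7, mid=5, arr[mid]=23 -> 23 > 16, search left half
lo=4, hi=4, mid=4, arr[mid]=20 -> 20 > 16, search left half
lo=4 > hi=3, target 16 not found

Binary search determines that 16 is not in the array after 3 comparisons. The search space was exhausted without finding the target.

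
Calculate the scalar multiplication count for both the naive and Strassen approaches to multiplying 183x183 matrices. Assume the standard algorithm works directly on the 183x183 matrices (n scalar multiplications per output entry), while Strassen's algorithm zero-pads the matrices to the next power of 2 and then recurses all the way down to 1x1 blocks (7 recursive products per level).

Matrix multiplication for 183x183 matrices:

Strassen's algorithm requires power-of-2 dimensions. Pad 183x183 to 256x256 (next power of 2).

Standard algorithm: 183^3 = 6128487 multiplications
Strassen's algorithm: 7^(log2(256)) = 7^8 = 5764801 multiplications
Savings: 6128487 - 5764801 = 363686 multiplications

Standard: 6128487 multiplications (183^3). Strassen: 5764801 multiplications (7^8, after padding to 256x256). Strassen reduces 8 recursive multiplications to 7 at each level.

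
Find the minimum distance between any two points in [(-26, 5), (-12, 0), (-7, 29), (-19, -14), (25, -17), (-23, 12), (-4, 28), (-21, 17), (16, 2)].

Computing all pairwise distances among 9 points:

d((-26, 5), (-12, 0)) = 14.8661
d((-26, 5), (-7, 29)) = 30.6105
d((-26, 5), (-19, -14)) = 20.2485
d((-26, 5), (25, -17)) = 55.5428
d((-26, 5), (-23, 12)) = 7.6158
d((-26, 5), (-4, 28)) = 31.8277
d((-26, 5), (-21, 17)) = 13.0
d((-26, 5), (16, 2)) = 42.107
d((-12, 0), (-7, 29)) = 29.4279
d((-12, 0), (-19, -14)) = 15.6525
d((-12, 0), (25, -17)) = 40.7185
d((-12, 0), (-23, 12)) = 16.2788
d((-12, 0), (-4, 28)) = 29.1204
d((-12, 0), (-21, 17)) = 19.2354
d((-12, 0), (16, 2)) = 28.0713
d((-7, 29), (-19, -14)) = 44.643
d((-7, 29), (25, -17)) = 56.0357
d((-7, 29), (-23, 12)) = 23.3452
d((-7, 29), (-4, 28)) = 3.1623 <-- minimum
d((-7, 29), (-21, 17)) = 18.4391
d((-7, 29), (16, 2)) = 35.4683
d((-19, -14), (25, -17)) = 44.1022
d((-19, -14), (-23, 12)) = 26.3059
d((-19, -14), (-4, 28)) = 44.5982
d((-19, -14), (-21, 17)) = 31.0644
d((-19, -14), (16, 2)) = 38.4838
d((25, -17), (-23, 12)) = 56.0803
d((25, -17), (-4, 28)) = 53.535
d((25, -17), (-21, 17)) = 57.2014
d((25, -17), (16, 2)) = 21.0238
d((-23, 12), (-4, 28)) = 24.8395
d((-23, 12), (-21, 17)) = 5.3852
d((-23, 12), (16, 2)) = 40.2616
d((-4, 28), (-21, 17)) = 20.2485
d((-4, 28), (16, 2)) = 32.8024
d((-21, 17), (16, 2)) = 39.9249

Closest pair: (-7, 29) and (-4, 28) with distance 3.1623

The closest pair is (-7, 29) and (-4, 28) with Euclidean distance 3.1623. For 9 points, brute-force pairwise comparison is shown above. For large n, the divide-and-conquer algorithm (sort by x, recurse on halves, check the dividing strip) achieves O(n log n).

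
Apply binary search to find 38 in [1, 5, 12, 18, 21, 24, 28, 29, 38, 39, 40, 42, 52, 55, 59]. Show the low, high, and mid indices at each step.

Binary search for 38 in [1, 5, 12, 18, 21, 24, 28, 29, 38, 39, 40, 42, 52, 55, 59]:

lo=0, hi=14, mid=7, arr[mid]=29 -> 29 < 38, search right half
lo=8, hi=14, mid=11, arr[mid]=42 -> 42 > 38, search left half
lo=8, hi=10, mid=9, arr[mid]=39 -> 39 > 38, search left half
lo=8, hi=8, mid=8, arr[mid]=38 -> Found target at index 8!

Binary search finds 38 at index 8 after 4 comparisons. The search repeatedly halves the search space by comparing with the middle element.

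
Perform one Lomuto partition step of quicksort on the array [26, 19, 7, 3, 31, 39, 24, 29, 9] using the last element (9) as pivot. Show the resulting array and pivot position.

Lomuto partition with pivot = 9:

Initial array: [26, 19, 7, 3, 31, 39, 24, 29, 9]

arr[0]=26 > 9: no swap
arr[1]=19 > 9: no swap
arr[2]=7 <= 9: swap with position 0, array becomes [7, 19, 26, 3, 31, 39, 24, 29, 9]
arr[3]=3 <= 9: swap with position 1, array becomes [7, 3, 26, 19, 31, 39, 24, 29, 9]
arr[4]=31 > 9: no swap
arr[5]=39 > 9: no swap
arr[6]=24 > 9: no swap
arr[7]=29 > 9: no swap

Place pivot at position 2: [7, 3, 9, 19, 31, 39, 24, 29, 26]
Pivot position: 2

After partitioning with pivot 9, the array becomes [7, 3, 9, 19, 31, 39, 24, 29, 26]. The pivot is placed at index 2. All elements to the left of the pivot are <= 9, and all elements to the right are > 9.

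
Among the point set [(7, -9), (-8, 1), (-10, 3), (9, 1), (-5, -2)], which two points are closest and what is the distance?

Computing all pairwise distances among 5 points:

d((7, -9), (-8, 1)) = 18.0278
d((7, -9), (-10, 3)) = 20.8087
d((7, -9), (9, 1)) = 10.198
d((7, -9), (-5, -2)) = 13.8924
d((-8, 1), (-10, 3)) = 2.8284 <-- minimum
d((-8, 1), (9, 1)) = 17.0
d((-8, 1), (-5, -2)) = 4.2426
d((-10, 3), (9, 1)) = 19.105
d((-10, 3), (-5, -2)) = 7.0711
d((9, 1), (-5, -2)) = 14.3178

Closest pair: (-8, 1) and (-10, 3) with distance 2.8284

The closest pair is (-8, 1) and (-10, 3) with Euclidean distance 2.8284. For 5 points, brute-force pairwise comparison is shown above. For large n, the divide-and-conquer algorithm (sort by x, recurse on halves, check the dividing strip) achieves O(n log n).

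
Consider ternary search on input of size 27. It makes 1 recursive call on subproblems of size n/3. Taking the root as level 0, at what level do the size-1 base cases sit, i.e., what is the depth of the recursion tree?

For divide and conquer with division factor 3:

Problem sizes at each level:
Level 0: 27
Level 1: 9
Level 2: 3
Level 3: 1

The root is level 0 and the size-1 base case is level 3 (the tree spans levels 0 through 3, i.e. 4 levels counting the root), so the depth is the number of divisions: log_3(27) = 3

The recursion tree depth is log_3(27) = 3. At each level, the problem size is divided by 3, so it takes 3 divisions to reduce to a base case of size 1. The algorithm makes 1 recursive call at each level.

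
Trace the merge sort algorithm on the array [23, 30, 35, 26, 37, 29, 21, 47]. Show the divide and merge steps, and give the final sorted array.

Merge sort trace:

Split: [23, 30, 35, 26, 37, 29, 21, 47] -> [23, 30, 35, 26] and [37, 29, 21, 47]
  Split: [23, 30, 35, 26] -> [23, 30] and [35, 26]
    Split: [23, 30] -> [23] and [30]
    Merge: [23] + [30] -> [23, 30]
    Split: [35, 26] -> [35] and [26]
    Merge: [35] + [26] -> [26, 35]
  Merge: [23, 30] + [26, 35] -> [23, 26, 30, 35]
  Split: [37, 29, 21, 47] -> [37, 29] and [21, 47]
    Split: [37, 29] -> [37] and [29]
    Merge: [37] + [29] -> [29, 37]
    Split: [21, 47] -> [21] and [47]
    Merge: [21] + [47] -> [21, 47]
  Merge: [29, 37] + [21, 47] -> [21, 29, 37, 47]
Merge: [23, 26, 30, 35] + [21, 29, 37, 47] -> [21, 23, 26, 29, 30, 35, 37, 47]

Final sorted array: [21, 23, 26, 29, 30, 35, 37, 47]

The merge sort proceeds by recursively splitting the array and merging sorted halves.
After all merges, the sorted array is [21, 23, 26, 29, 30, 35, 37, 47].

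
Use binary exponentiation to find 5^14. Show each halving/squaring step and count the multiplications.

Computing 5^14 by squaring (build up from 5^1; each line after the first costs one multiplication):

5^1 = 5
5^2 = (5^1)^2 = 5^2 = 25
5^3 = 5 * 5^2 = 5 * 25 = 125
5^6 = (5^3)^2 = 125^2 = 15625
5^7 = 5 * 5^6 = 5 * 15625 = 78125
5^14 = (5^7)^2 = 78125^2 = 6103515625

Result: 6103515625
Multiplications needed: 5 (5 lines after 5^1)

5^14 = 6103515625. Using exponentiation by squaring, this requires 5 multiplications. The key idea: if the exponent is even, square the half-power; if odd, multiply by the base once.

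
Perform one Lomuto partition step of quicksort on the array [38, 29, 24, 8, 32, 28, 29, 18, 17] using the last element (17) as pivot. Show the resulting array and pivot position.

Lomuto partition with pivot = 17:

Initial array: [38, 29, 24, 8, 32, 28, 29, 18, 17]

arr[0]=38 > 17: no swap
arr[1]=29 > 17: no swap
arr[2]=24 > 17: no swap
arr[3]=8 <= 17: swap with position 0, array becomes [8, 29, 24, 38, 32, 28, 29, 18, 17]
arr[4]=32 > 17: no swap
arr[5]=28 > 17: no swap
arr[6]=29 > 17: no swap
arr[7]=18 > 17: no swap

Place pivot at position 1: [8, 17, 24, 38, 32, 28, 29, 18, 29]
Pivot position: 1

After partitioning with pivot 17, the array becomes [8, 17, 24, 38, 32, 28, 29, 18, 29]. The pivot is placed at index 1. All elements to the left of the pivot are <= 17, and all elements to the right are > 17.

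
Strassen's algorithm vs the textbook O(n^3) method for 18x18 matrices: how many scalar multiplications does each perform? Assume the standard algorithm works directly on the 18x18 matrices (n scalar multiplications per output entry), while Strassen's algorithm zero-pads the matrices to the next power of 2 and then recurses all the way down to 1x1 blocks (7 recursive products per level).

Matrix multiplication for 18x18 matrices:

Strassen's algorithm requires power-of-2 dimensions. Pad 18x18 to 32x32 (next power of 2).

Standard algorithm: 18^3 = 5832 multiplications
Strassen's algorithm: 7^(log2(32)) = 7^5 = 16807 multiplications
Difference: 5832 - 16807 = -10975 (Strassen uses MORE here due to padding overhead — for small or just-over-power-of-2 n, padding can outweigh the per-level savings)

Standard: 5832 multiplications (18^3). Strassen: 16807 multiplications (7^5, after padding to 32x32). Strassen reduces 8 recursive multiplications to 7 at each level.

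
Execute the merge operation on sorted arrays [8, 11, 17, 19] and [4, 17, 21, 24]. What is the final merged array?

Merging process:

Compare 8 vs 4: take 4 from right. Merged: [4]
Compare 8 vs 17: take 8 from left. Merged: [4, 8]
Compare 11 vs 17: take 11 from left. Merged: [4, 8, 11]
Compare 17 vs 17: take 17 from left. Merged: [4, 8, 11, 17]
Compare 19 vs 17: take 17 from right. Merged: [4, 8, 11, 17, 17]
Compare 19 vs 21: take 19 from left. Merged: [4, 8, 11, 17, 17, 19]
Append remaining from right: [21, 24]. Merged: [4, 8, 11, 17, 17, 19, 21, 24]

Final merged array: [4, 8, 11, 17, 17, 19, 21, 24]
Total comparisons: 6

The merged array is [4, 8, 11, 17, 17, 19, 21, 24], requiring 6 comparisons. The merge step runs in O(n) time where n is the total number of elements.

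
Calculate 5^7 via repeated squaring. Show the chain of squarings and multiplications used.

Computing 5^7 by squaring (build up from 5^1; each line after the first costs one multiplication):

5^1 = 5
5^2 = (5^1)^2 = 5^2 = 25
5^3 = 5 * 5^2 = 5 * 25 = 125
5^6 = (5^3)^2 = 125^2 = 15625
5^7 = 5 * 5^6 = 5 * 15625 = 78125

Result: 78125
Multiplications needed: 4 (4 lines after 5^1)

5^7 = 78125. Using exponentiation by squaring, this requires 4 multiplications. The key idea: if the exponent is even, square the half-power; if odd, multiply by the base once.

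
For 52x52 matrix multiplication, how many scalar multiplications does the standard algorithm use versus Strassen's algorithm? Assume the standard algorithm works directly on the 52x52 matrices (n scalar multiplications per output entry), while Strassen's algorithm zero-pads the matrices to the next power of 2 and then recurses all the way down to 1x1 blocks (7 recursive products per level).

Matrix multiplication for 52x52 matrices:

Strassen's algorithm requires power-of-2 dimensions. Pad 52x52 to 64x64 (next power of 2).

Standard algorithm: 52^3 = 140608 multiplications
Strassen's algorithm: 7^(log2(64)) = 7^6 = 117649 multiplications
Savings: 140608 - 117649 = 22959 multiplications

Standard: 140608 multiplications (52^3). Strassen: 117649 multiplications (7^6, after padding to 64x64). Strassen reduces 8 recursive multiplications to 7 at each level.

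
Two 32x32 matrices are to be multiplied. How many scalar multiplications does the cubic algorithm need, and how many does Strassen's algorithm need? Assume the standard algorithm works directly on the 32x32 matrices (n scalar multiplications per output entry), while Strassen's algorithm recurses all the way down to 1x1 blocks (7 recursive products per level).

Matrix multiplication for 32x32 matrices:

Standard algorithm: 32^3 = 32768 multiplications
Strassen's algorithm: 7^(log2(32)) = 7^5 = 16807 multiplications
Savings: 32768 - 16807 = 15961 multiplications

Standard: 32768 multiplications (32^3). Strassen: 16807 multiplications (7^5). Strassen reduces 8 recursive multiplications to 7 at each level.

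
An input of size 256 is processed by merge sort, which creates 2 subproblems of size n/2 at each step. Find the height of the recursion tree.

For divide and conquer with division factor 2:

Problem sizes at each level:
Level 0: 256
Level 1: 128
Level 2: 64
Level 3: 32
Level 4: 16
Level 5: 8
Level 6: 4
Level 7: 2
Level 8: 1

The root is level 0 and the size-1 base case is level 8 (the tree spans levels 0 through 8, i.e. 9 levels counting the root), so the depth is the number of divisions: log_2(256) = 8

The recursion tree depth is log_2(256) = 8. At each level, the problem size is divided by 2, so it takes 8 divisions to reduce to a base case of size 1. The algorithm makes 2 recursive calls at each level.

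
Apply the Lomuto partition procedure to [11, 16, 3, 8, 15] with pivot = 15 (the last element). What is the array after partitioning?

Lomuto partition with pivot = 15:

Initial array: [11, 16, 3, 8, 15]

arr[0]=11 <= 15: swap with position 0, array becomes [11, 16, 3, 8, 15]
arr[1]=16 > 15: no swap
arr[2]=3 <= 15: swap with position 1, array becomes [11, 3, 16, 8, 15]
arr[3]=8 <= 15: swap with position 2, array becomes [11, 3, 8, 16, 15]

Place pivot at position 3: [11, 3, 8, 15, 16]
Pivot position: 3

After partitioning with pivot 15, the array becomes [11, 3, 8, 15, 16]. The pivot is placed at index 3. All elements to the left of the pivot are <= 15, and all elements to the right are > 15.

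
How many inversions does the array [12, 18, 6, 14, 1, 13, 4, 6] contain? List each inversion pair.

Finding inversions in [12, 18, 6, 14, 1, 13, 4, 6]:

(0, 2): arr[0]=12 > arr[2]=6
(0, 4): arr[0]=12 > arr[4]=1
(0, 6): arr[0]=12 > arr[6]=4
(0, 7): arr[0]=12 > arr[7]=6
(1, 2): arr[1]=18 > arr[2]=6
(1, 3): arr[1]=18 > arr[3]=14
(1, 4): arr[1]=18 > arr[4]=1
(1, 5): arr[1]=18 > arr[5]=13
(1, 6): arr[1]=18 > arr[6]=4
(1, 7): arr[1]=18 > arr[7]=6
(2, 4): arr[2]=6 > arr[4]=1
(2, 6): arr[2]=6 > arr[6]=4
(3, 4): arr[3]=14 > arr[4]=1
(3, 5): arr[3]=14 > arr[5]=13
(3, 6): arr[3]=14 > arr[6]=4
(3, 7): arr[3]=14 > arr[7]=6
(5, 6): arr[5]=13 > arr[6]=4
(5, 7): arr[5]=13 > arr[7]=6

Total inversions: 18

The array has 18 inversion(s): (0,2), (0,4), (0,6), (0,7), (1,2), (1,3), (1,4), (1,5), (1,6), (1,7), (2,4), (2,6), (3,4), (3,5), (3,6), (3,7), (5,6), (5,7). Each pair (i,j) satisfies i < j and arr[i] > arr[j].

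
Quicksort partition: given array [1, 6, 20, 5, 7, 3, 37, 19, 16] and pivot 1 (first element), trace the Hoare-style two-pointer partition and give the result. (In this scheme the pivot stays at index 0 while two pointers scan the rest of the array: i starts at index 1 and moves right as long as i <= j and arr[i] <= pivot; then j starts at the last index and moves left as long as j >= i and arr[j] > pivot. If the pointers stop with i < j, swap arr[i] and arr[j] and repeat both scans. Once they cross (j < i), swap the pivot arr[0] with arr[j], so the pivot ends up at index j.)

Hoare-style two-pointer partition with pivot = 1:

Initial array: [1, 6, 20, 5, 7, 3, 37, 19, 16]

Pointers start at i = 1, j = 8.
i ends at 1, j ends at 0: the pointers have crossed (j < i), so scanning stops.

j = 0, so swapping arr[0] with arr[j] leaves the pivot at position 0: [1, 6, 20, 5, 7, 3, 37, 19, 16]
Pivot position: 0

After partitioning with pivot 1, the array becomes [1, 6, 20, 5, 7, 3, 37, 19, 16]. The pivot is placed at index 0. All elements to the left of the pivot are <= 1, and all elements to the right are > 1.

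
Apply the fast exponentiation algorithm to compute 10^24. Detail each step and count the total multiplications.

Computing 10^24 by squaring (build up from 10^1; each line after the first costs one multiplication):

10^1 = 10
10^2 = (10^1)^2 = 10^2 = 100
10^3 = 10 * 10^2 = 10 * 100 = 1000
10^6 = (10^3)^2 = 1000^2 = 1000000
10^12 = (10^6)^2 = 1000000^2 = 1000000000000
10^24 = (10^12)^2 = 1000000000000^2 = 1000000000000000000000000

Result: 1000000000000000000000000
Multiplications needed: 5 (5 lines after 10^1)

10^24 = 1000000000000000000000000. Using exponentiation by squaring, this requires 5 multiplications. The key idea: if the exponent is even, square the half-power; if odd, multiply by the base once.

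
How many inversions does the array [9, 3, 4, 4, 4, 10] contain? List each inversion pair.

Finding inversions in [9, 3, 4, 4, 4, 10]:

(0, 1): arr[0]=9 > arr[1]=3
(0, 2): arr[0]=9 > arr[2]=4
(0, 3): arr[0]=9 > arr[3]=4
(0, 4): arr[0]=9 > arr[4]=4

Total inversions: 4

The array has 4 inversion(s): (0,1), (0,2), (0,3), (0,4). Each pair (i,j) satisfies i < j and arr[i] > arr[j].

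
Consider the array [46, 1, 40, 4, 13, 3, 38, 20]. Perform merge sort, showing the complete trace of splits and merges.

Merge sort trace:

Split: [46, 1, 40, 4, 13, 3, 38, 20] -> [46, 1, 40, 4] and [13, 3, 38, 20]
  Split: [46, 1, 40, 4] -> [46, 1] and [40, 4]
    Split: [46, 1] -> [46] and [1]
    Merge: [46] + [1] -> [1, 46]
    Split: [40, 4] -> [40] and [4]
    Merge: [40] + [4] -> [4, 40]
  Merge: [1, 46] + [4, 40] -> [1, 4, 40, 46]
  Split: [13, 3, 38, 20] -> [13, 3] and [38, 20]
    Split: [13, 3] -> [13] and [3]
    Merge: [13] + [3] -> [3, 13]
    Split: [38, 20] -> [38] and [20]
    Merge: [38] + [20] -> [20, 38]
  Merge: [3, 13] + [20, 38] -> [3, 13, 20, 38]
Merge: [1, 4, 40, 46] + [3, 13, 20, 38] -> [1, 3, 4, 13, 20, 38, 40, 46]

Final sorted array: [1, 3, 4, 13, 20, 38, 40, 46]

The merge sort proceeds by recursively splitting the array and merging sorted halves.
After all merges, the sorted array is [1, 3, 4, 13, 20, 38, 40, 46].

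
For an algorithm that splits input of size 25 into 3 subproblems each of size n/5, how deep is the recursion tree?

For divide and conquer with division factor 5:

Problem sizes at each level:
Level 0: 25
Level 1: 5
Level 2: 1

The root is level 0 and the size-1 base case is level 2 (the tree spans levels 0 through 2, i.e. 3 levels counting the root), so the depth is the number of divisions: log_5(25) = 2

The recursion tree depth is log_5(25) = 2. At each level, the problem size is divided by 5, so it takes 2 divisions to reduce to a base case of size 1. The algorithm makes 3 recursive calls at each level.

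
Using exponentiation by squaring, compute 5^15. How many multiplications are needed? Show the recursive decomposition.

Computing 5^15 by squaring (build up from 5^1; each line after the first costs one multiplication):

5^1 = 5
5^2 = (5^1)^2 = 5^2 = 25
5^3 = 5 * 5^2 = 5 * 25 = 125
5^6 = (5^3)^2 = 125^2 = 15625
5^7 = 5 * 5^6 = 5 * 15625 = 78125
5^14 = (5^7)^2 = 78125^2 = 6103515625
5^15 = 5 * 5^14 = 5 * 6103515625 = 30517578125

Result: 30517578125
Multiplications needed: 6 (6 lines after 5^1)

5^15 = 30517578125. Using exponentiation by squaring, this requires 6 multiplications. The key idea: if the exponent is even, square the half-power; if odd, multiply by the base once.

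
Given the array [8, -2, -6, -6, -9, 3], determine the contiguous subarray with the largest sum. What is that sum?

Using Kadane's algorithm on [8, -2, -6, -6, -9, 3]:

Scanning through the array:
Position 1 (value -2): max_ending_here = 6, max_so_far = 8
Position 2 (value -6): max_ending_here = 0, max_so_far = 8
Position 3 (value -6): max_ending_here = -6, max_so_far = 8
Position 4 (value -9): max_ending_here = -9, max_so_far = 8
Position 5 (value 3): max_ending_here = 3, max_so_far = 8

Maximum subarray: [8]
Maximum sum: 8

The maximum subarray is [8] with sum 8. This subarray runs from index 0 to index 0.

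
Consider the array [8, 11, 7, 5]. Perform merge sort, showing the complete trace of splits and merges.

Merge sort trace:

Split: [8, 11, 7, 5] -> [8, 11] and [7, 5]
  Split: [8, 11] -> [8] and [11]
  Merge: [8] + [11] -> [8, 11]
  Split: [7, 5] -> [7] and [5]
  Merge: [7] + [5] -> [5, 7]
Merge: [8, 11] + [5, 7] -> [5, 7, 8, 11]

Final sorted array: [5, 7, 8, 11]

The merge sort proceeds by recursively splitting the array and merging sorted halves.
After all merges, the sorted array is [5, 7, 8, 11].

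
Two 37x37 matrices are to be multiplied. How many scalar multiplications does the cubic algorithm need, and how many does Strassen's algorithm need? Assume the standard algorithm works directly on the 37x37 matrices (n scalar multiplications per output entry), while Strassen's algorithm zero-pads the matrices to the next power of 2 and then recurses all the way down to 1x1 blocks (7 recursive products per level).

Matrix multiplication for 37x37 matrices:

Strassen's algorithm requires power-of-2 dimensions. Pad 37x37 to 64x64 (next power of 2).

Standard algorithm: 37^3 = 50653 multiplications
Strassen's algorithm: 7^(log2(64)) = 7^6 = 117649 multiplications
Difference: 50653 - 117649 = -66996 (Strassen uses MORE here due to padding overhead — for small or just-over-power-of-2 n, padding can outweigh the per-level savings)

Standard: 50653 multiplications (37^3). Strassen: 117649 multiplications (7^6, after padding to 64x64). Strassen reduces 8 recursive multiplications to 7 at each level.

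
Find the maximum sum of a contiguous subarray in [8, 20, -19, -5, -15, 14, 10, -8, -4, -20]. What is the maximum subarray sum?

Using Kadane's algorithm on [8, 20, -19, -5, -15, 14, 10, -8, -4, -20]:

Scanning through the array:
Position 1 (value 20): max_ending_here = 28, max_so_far = 28
Position 2 (value -19): max_ending_here = 9, max_so_far = 28
Position 3 (value -5): max_ending_here = 4, max_so_far = 28
Position 4 (value -15): max_ending_here = -11, max_so_far = 28
Position 5 (value 14): max_ending_here = 14, max_so_far = 28
Position 6 (value 10): max_ending_here = 24, max_so_far = 28
Position 7 (value -8): max_ending_here = 16, max_so_far = 28
Position 8 (value -4): max_ending_here = 12, max_so_far = 28
Position 9 (value -20): max_ending_here = -8, max_so_far = 28

Maximum subarray: [8, 20]
Maximum sum: 28

The maximum subarray is [8, 20] with sum 28. This subarray runs from index 0 to index 1.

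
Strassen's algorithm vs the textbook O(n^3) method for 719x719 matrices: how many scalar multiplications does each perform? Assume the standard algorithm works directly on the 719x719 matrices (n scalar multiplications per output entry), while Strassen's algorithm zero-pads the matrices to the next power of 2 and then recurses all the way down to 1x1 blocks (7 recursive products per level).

Matrix multiplication for 719x719 matrices:

Strassen's algorithm requires power-of-2 dimensions. Pad 719x719 to 1024x1024 (next power of 2).

Standard algorithm: 719^3 = 371694959 multiplications
Strassen's algorithm: 7^(log2(1024)) = 7^10 = 282475249 multiplications
Savings: 371694959 - 282475249 = 89219710 multiplications

Standard: 371694959 multiplications (719^3). Strassen: 282475249 multiplications (7^10, after padding to 1024x1024). Strassen reduces 8 recursive multiplications to 7 at each level.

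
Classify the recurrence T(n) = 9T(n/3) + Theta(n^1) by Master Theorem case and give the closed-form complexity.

Master Theorem for T(n) = 9T(n/3) + O(n^1):

a = 9, b = 3, c = 1
log_b(a) = log_3(9) = 2.0000

Case 1: c = 1 < log_3(9) = 2.0000
T(n) = O(n^(log_3 9)) = O(n^2)

For T(n) = 9T(n/3) + O(n^1): log_3(9) = 2.0000. This is Case 1 of the Master Theorem (c < log_b(a), work dominated by leaves), giving O(n^2).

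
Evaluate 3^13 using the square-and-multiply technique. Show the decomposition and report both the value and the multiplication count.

Computing 3^13 by squaring (build up from 3^1; each line after the first costs one multiplication):

3^1 = 3
3^2 = (3^1)^2 = 3^2 = 9
3^3 = 3 * 3^2 = 3 * 9 = 27
3^6 = (3^3)^2 = 27^2 = 729
3^12 = (3^6)^2 = 729^2 = 531441
3^13 = 3 * 3^12 = 3 * 531441 = 1594323

Result: 1594323
Multiplications needed: 5 (5 lines after 3^1)

3^13 = 1594323. Using exponentiation by squaring, this requires 5 multiplications. The key idea: if the exponent is even, square the half-power; if odd, multiply by the base once.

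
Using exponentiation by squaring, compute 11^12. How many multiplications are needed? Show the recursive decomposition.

Computing 11^12 by squaring (build up from 11^1; each line after the first costs one multiplication):

11^1 = 11
11^2 = (11^1)^2 = 11^2 = 121
11^3 = 11 * 11^2 = 11 * 121 = 1331
11^6 = (11^3)^2 = 1331^2 = 1771561
11^12 = (11^6)^2 = 1771561^2 = 3138428376721

Result: 3138428376721
Multiplications needed: 4 (4 lines after 11^1)

11^12 = 3138428376721. Using exponentiation by squaring, this requires 4 multiplications. The key idea: if the exponent is even, square the half-power; if odd, multiply by the base once.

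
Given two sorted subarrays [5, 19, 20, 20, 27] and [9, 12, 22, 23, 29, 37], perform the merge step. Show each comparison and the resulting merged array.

Merging process:

Compare 5 vs 9: take 5 from left. Merged: [5]
Compare 19 vs 9: take 9 from right. Merged: [5, 9]
Compare 19 vs 12: take 12 from right. Merged: [5, 9, 12]
Compare 19 vs 22: take 19 from left. Merged: [5, 9, 12, 19]
Compare 20 vs 22: take 20 from left. Merged: [5, 9, 12, 19, 20]
Compare 20 vs 22: take 20 from left. Merged: [5, 9, 12, 19, 20, 20]
Compare 27 vs 22: take 22 from right. Merged: [5, 9, 12, 19, 20, 20, 22]
Compare 27 vs 23: take 23 from right. Merged: [5, 9, 12, 19, 20, 20, 22, 23]
Compare 27 vs 29: take 27 from left. Merged: [5, 9, 12, 19, 20, 20, 22, 23, 27]
Append remaining from right: [29, 37]. Merged: [5, 9, 12, 19, 20, 20, 22, 23, 27, 29, 37]

Final merged array: [5, 9, 12, 19, 20, 20, 22, 23, 27, 29, 37]
Total comparisons: 9

The merged array is [5, 9, 12, 19, 20, 20, 22, 23, 27, 29, 37], requiring 9 comparisons. The merge step runs in O(n) time where n is the total number of elements.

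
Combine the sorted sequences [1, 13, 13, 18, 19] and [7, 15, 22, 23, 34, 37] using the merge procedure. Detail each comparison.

Merging process:

Compare 1 vs 7: take 1 from left. Merged: [1]
Compare 13 vs 7: take 7 from right. Merged: [1, 7]
Compare 13 vs 15: take 13 from left. Merged: [1, 7, 13]
Compare 13 vs 15: take 13 from left. Merged: [1, 7, 13, 13]
Compare 18 vs 15: take 15 from right. Merged: [1, 7, 13, 13, 15]
Compare 18 vs 22: take 18 from left. Merged: [1, 7, 13, 13, 15, 18]
Compare 19 vs 22: take 19 from left. Merged: [1, 7, 13, 13, 15, 18, 19]
Append remaining from right: [22, 23, 34, 37]. Merged: [1, 7, 13, 13, 15, 18, 19, 22, 23, 34, 37]

Final merged array: [1, 7, 13, 13, 15, 18, 19, 22, 23, 34, 37]
Total comparisons: 7

The merged array is [1, 7, 13, 13, 15, 18, 19, 22, 23, 34, 37], requiring 7 comparisons. The merge step runs in O(n) time where n is the total number of elements.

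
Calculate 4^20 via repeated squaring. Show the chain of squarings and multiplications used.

Computing 4^20 by squaring (build up from 4^1; each line after the first costs one multiplication):

4^1 = 4
4^2 = (4^1)^2 = 4^2 = 16
4^4 = (4^2)^2 = 16^2 = 256
4^5 = 4 * 4^4 = 4 * 256 = 1024
4^10 = (4^5)^2 = 1024^2 = 1048576
4^20 = (4^10)^2 = 1048576^2 = 1099511627776

Result: 1099511627776
Multiplications needed: 5 (5 lines after 4^1)

4^20 = 1099511627776. Using exponentiation by squaring, this requires 5 multiplications. The key idea: if the exponent is even, square the half-power; if odd, multiply by the base once.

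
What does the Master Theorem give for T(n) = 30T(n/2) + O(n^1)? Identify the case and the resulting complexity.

Master Theorem for T(n) = 30T(n/2) + O(n^1):

a = 30, b = 2, c = 1
log_b(a) = log_2(30) = 4.9069

Case 1: c = 1 < log_2(30) = 4.9069
T(n) = O(n^(log_2 30))

For T(n) = 30T(n/2) + O(n^1): log_2(30) = 4.9069. This is Case 1 of the Master Theorem (c < log_b(a), work dominated by leaves), giving O(n^(log_2 30)).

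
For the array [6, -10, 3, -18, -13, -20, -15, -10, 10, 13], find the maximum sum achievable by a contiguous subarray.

Using Kadane's algorithm on [6, -10, 3, -18, -13, -20, -15, -10, 10, 13]:

Scanning through the array:
Position 1 (value -10): max_ending_here = -4, max_so_far = 6
Position 2 (value 3): max_ending_here = 3, max_so_far = 6
Position 3 (value -18): max_ending_here = -15, max_so_far = 6
Position 4 (value -13): max_ending_here = -13, max_so_far = 6
Position 5 (value -20): max_ending_here = -20, max_so_far = 6
Position 6 (value -15): max_ending_here = -15, max_so_far = 6
Position 7 (value -10): max_ending_here = -10, max_so_far = 6
Position 8 (value 10): max_ending_here = 10, max_so_far = 10
Position 9 (value 13): max_ending_here = 23, max_so_far = 23

Maximum subarray: [10, 13]
Maximum sum: 23

The maximum subarray is [10, 13] with sum 23. This subarray runs from index 8 to index 9.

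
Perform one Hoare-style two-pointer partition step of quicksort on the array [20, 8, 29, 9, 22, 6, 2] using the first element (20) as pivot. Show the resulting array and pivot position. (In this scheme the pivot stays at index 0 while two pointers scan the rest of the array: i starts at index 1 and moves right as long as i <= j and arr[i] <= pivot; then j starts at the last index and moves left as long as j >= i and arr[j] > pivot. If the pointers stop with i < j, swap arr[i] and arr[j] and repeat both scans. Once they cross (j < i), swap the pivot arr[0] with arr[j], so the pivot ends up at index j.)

Hoare-style two-pointer partition with pivot = 20:

Initial array: [20, 8, 29, 9, 22, 6, 2]

Pointers start at i = 1, j = 6.
i stops at index 2 (arr[2]=29 > 20), j stops at index 6 (arr[6]=2 <= 20): swap arr[2] and arr[6], array becomes [20, 8, 2, 9, 22, 6, 29]
i stops at index 4 (arr[4]=22 > 20), j stops at index 5 (arr[5]=6 <= 20): swap arr[4] and arr[5], array becomes [20, 8, 2, 9, 6, 22, 29]
i ends at 5, j ends at 4: the pointers have crossed (j < i), so scanning stops.

Swap pivot arr[0] with arr[4] to place pivot at position 4: [6, 8, 2, 9, 20, 22, 29]
Pivot position: 4

After partitioning with pivot 20, the array becomes [6, 8, 2, 9, 20, 22, 29]. The pivot is placed at index 4. All elements to the left of the pivot are <= 20, and all elements to the right are > 20.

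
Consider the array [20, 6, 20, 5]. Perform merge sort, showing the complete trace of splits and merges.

Merge sort trace:

Split: [20, 6, 20, 5] -> [20, 6] and [20, 5]
  Split: [20, 6] -> [20] and [6]
  Merge: [20] + [6] -> [6, 20]
  Split: [20, 5] -> [20] and [5]
  Merge: [20] + [5] -> [5, 20]
Merge: [6, 20] + [5, 20] -> [5, 6, 20, 20]

Final sorted array: [5, 6, 20, 20]

The merge sort proceeds by recursively splitting the array and merging sorted halves.
After all merges, the sorted array is [5, 6, 20, 20].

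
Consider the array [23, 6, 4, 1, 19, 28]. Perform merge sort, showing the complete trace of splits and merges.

Merge sort trace:

Split: [23, 6, 4, 1, 19, 28] -> [23, 6, 4] and [1, 19, 28]
  Split: [23, 6, 4] -> [23] and [6, 4]
    Split: [6, 4] -> [6] and [4]
    Merge: [6] + [4] -> [4, 6]
  Merge: [23] + [4, 6] -> [4, 6, 23]
  Split: [1, 19, 28] -> [1] and [19, 28]
    Split: [19, 28] -> [19] and [28]
    Merge: [19] + [28] -> [19, 28]
  Merge: [1] + [19, 28] -> [1, 19, 28]
Merge: [4, 6, 23] + [1, 19, 28] -> [1, 4, 6, 19, 23, 28]

Final sorted array: [1, 4, 6, 19, 23, 28]

The merge sort proceeds by recursively splitting the array and merging sorted halves.
After all merges, the sorted array is [1, 4, 6, 19, 23, 28].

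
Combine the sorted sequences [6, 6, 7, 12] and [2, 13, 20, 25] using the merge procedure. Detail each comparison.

Merging process:

Compare 6 vs 2: take 2 from right. Merged: [2]
Compare 6 vs 13: take 6 from left. Merged: [2, 6]
Compare 6 vs 13: take 6 from left. Merged: [2, 6, 6]
Compare 7 vs 13: take 7 from left. Merged: [2, 6, 6, 7]
Compare 12 vs 13: take 12 from left. Merged: [2, 6, 6, 7, 12]
Append remaining from right: [13, 20, 25]. Merged: [2, 6, 6, 7, 12, 13, 20, 25]

Final merged array: [2, 6, 6, 7, 12, 13, 20, 25]
Total comparisons: 5

The merged array is [2, 6, 6, 7, 12, 13, 20, 25], requiring 5 comparisons. The merge step runs in O(n) time where n is the total number of elements.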